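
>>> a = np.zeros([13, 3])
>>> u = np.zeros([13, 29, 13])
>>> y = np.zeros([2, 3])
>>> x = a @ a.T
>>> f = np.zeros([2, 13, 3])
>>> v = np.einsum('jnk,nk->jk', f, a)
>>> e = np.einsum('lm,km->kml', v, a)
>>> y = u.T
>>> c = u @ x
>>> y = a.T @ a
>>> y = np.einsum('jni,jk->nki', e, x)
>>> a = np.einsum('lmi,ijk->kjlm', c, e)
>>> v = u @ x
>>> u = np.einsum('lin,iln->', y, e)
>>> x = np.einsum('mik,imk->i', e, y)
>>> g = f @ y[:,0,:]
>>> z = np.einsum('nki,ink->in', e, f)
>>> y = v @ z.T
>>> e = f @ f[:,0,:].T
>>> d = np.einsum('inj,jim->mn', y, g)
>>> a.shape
(2, 3, 13, 29)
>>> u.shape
()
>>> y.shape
(13, 29, 2)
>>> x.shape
(3,)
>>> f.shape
(2, 13, 3)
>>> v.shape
(13, 29, 13)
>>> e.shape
(2, 13, 2)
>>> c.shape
(13, 29, 13)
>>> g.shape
(2, 13, 2)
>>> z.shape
(2, 13)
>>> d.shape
(2, 29)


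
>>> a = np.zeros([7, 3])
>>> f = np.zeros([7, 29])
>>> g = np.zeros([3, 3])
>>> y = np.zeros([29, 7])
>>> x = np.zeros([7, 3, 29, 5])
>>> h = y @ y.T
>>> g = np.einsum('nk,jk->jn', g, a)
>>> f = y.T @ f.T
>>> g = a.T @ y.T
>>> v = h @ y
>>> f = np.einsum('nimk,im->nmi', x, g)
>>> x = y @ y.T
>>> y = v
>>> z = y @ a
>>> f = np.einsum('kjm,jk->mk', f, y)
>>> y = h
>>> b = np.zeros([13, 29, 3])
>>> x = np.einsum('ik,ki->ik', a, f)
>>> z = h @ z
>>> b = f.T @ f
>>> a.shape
(7, 3)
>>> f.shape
(3, 7)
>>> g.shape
(3, 29)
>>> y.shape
(29, 29)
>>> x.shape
(7, 3)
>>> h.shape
(29, 29)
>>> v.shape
(29, 7)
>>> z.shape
(29, 3)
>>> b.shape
(7, 7)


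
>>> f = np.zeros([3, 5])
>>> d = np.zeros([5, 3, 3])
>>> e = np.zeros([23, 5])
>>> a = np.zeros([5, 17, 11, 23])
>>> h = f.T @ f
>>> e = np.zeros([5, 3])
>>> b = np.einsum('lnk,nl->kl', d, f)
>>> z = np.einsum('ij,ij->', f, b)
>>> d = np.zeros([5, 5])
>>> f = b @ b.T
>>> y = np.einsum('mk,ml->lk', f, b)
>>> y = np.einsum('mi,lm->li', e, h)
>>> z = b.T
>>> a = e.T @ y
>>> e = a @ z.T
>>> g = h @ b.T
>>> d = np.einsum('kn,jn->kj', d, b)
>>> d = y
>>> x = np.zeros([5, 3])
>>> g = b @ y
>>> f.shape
(3, 3)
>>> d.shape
(5, 3)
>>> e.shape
(3, 5)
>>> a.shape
(3, 3)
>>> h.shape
(5, 5)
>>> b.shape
(3, 5)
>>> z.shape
(5, 3)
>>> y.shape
(5, 3)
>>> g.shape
(3, 3)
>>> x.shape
(5, 3)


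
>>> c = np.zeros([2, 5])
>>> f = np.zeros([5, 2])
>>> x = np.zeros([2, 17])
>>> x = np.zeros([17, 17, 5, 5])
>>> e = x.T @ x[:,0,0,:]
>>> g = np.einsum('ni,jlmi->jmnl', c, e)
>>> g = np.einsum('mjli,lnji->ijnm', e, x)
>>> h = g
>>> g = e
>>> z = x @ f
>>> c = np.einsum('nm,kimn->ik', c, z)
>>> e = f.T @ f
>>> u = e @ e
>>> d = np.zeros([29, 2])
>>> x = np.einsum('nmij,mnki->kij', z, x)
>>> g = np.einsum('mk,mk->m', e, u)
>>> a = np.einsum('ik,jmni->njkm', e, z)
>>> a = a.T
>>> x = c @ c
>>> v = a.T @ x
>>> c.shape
(17, 17)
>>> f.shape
(5, 2)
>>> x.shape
(17, 17)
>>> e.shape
(2, 2)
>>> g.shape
(2,)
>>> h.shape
(5, 5, 17, 5)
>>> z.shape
(17, 17, 5, 2)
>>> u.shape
(2, 2)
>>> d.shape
(29, 2)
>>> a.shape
(17, 2, 17, 5)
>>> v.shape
(5, 17, 2, 17)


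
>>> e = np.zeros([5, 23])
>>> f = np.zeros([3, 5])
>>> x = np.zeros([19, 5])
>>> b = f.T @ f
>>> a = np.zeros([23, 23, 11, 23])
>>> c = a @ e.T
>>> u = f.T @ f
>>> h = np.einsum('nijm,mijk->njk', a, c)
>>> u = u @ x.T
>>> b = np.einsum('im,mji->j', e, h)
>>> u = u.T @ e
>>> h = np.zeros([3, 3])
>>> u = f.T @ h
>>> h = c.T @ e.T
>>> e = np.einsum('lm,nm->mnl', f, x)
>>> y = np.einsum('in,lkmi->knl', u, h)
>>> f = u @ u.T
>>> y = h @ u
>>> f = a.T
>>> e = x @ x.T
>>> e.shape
(19, 19)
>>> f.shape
(23, 11, 23, 23)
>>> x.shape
(19, 5)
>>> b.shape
(11,)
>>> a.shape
(23, 23, 11, 23)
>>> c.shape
(23, 23, 11, 5)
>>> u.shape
(5, 3)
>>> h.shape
(5, 11, 23, 5)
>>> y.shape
(5, 11, 23, 3)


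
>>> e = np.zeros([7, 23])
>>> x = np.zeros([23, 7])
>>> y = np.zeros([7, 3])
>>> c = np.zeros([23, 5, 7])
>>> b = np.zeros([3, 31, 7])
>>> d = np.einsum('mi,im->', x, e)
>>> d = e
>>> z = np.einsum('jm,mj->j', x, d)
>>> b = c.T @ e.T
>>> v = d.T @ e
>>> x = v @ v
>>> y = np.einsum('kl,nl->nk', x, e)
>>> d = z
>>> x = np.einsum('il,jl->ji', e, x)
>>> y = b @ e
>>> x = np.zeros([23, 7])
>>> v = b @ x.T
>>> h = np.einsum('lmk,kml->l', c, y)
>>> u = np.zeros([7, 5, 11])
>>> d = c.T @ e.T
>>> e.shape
(7, 23)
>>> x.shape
(23, 7)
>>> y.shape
(7, 5, 23)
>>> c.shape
(23, 5, 7)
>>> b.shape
(7, 5, 7)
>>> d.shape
(7, 5, 7)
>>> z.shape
(23,)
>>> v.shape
(7, 5, 23)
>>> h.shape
(23,)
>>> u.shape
(7, 5, 11)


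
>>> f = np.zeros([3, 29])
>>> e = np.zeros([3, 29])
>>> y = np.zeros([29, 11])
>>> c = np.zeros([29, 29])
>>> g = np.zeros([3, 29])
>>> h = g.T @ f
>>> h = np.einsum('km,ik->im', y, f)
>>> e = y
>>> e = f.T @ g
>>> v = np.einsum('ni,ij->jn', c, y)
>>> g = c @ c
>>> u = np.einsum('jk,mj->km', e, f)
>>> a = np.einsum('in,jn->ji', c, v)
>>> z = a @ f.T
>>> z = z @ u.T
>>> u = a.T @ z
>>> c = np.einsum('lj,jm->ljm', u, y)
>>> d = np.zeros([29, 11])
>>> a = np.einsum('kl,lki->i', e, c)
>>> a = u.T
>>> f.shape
(3, 29)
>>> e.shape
(29, 29)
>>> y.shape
(29, 11)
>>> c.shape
(29, 29, 11)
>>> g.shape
(29, 29)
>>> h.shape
(3, 11)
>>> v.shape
(11, 29)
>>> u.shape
(29, 29)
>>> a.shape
(29, 29)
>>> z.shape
(11, 29)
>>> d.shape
(29, 11)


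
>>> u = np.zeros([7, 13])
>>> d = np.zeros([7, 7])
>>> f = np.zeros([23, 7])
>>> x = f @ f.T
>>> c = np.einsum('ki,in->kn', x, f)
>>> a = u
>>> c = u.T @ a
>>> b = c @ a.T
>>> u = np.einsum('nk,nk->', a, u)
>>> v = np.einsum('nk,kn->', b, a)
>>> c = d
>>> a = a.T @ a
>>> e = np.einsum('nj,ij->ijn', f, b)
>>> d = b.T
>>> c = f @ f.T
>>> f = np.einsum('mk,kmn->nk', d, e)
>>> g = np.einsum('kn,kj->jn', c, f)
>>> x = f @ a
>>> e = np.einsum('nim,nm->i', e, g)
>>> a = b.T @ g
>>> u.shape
()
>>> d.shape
(7, 13)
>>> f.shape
(23, 13)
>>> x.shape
(23, 13)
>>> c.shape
(23, 23)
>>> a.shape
(7, 23)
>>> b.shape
(13, 7)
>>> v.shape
()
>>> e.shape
(7,)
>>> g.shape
(13, 23)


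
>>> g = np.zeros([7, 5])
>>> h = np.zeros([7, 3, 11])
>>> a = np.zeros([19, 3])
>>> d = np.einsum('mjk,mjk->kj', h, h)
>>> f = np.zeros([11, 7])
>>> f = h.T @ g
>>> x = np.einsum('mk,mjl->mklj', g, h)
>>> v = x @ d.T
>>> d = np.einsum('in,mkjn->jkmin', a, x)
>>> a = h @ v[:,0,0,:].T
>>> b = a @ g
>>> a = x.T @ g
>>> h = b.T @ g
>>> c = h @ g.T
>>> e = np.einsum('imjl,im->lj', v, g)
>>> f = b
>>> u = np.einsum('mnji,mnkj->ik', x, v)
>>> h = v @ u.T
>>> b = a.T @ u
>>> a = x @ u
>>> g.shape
(7, 5)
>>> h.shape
(7, 5, 11, 3)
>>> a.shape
(7, 5, 11, 11)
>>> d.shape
(11, 5, 7, 19, 3)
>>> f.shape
(7, 3, 5)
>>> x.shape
(7, 5, 11, 3)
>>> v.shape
(7, 5, 11, 11)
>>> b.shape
(5, 5, 11, 11)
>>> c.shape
(5, 3, 7)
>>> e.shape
(11, 11)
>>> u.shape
(3, 11)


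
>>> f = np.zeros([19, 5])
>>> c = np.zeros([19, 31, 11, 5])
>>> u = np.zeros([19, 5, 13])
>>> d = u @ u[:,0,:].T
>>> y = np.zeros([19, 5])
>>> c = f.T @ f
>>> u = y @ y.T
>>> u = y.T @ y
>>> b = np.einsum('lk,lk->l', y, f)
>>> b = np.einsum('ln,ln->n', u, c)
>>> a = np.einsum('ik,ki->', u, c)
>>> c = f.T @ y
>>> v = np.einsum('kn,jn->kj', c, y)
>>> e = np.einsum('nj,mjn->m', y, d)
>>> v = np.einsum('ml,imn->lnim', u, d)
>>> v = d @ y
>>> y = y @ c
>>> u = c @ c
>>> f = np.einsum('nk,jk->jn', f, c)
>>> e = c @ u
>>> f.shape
(5, 19)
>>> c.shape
(5, 5)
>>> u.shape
(5, 5)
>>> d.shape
(19, 5, 19)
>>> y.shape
(19, 5)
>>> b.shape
(5,)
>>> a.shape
()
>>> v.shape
(19, 5, 5)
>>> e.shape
(5, 5)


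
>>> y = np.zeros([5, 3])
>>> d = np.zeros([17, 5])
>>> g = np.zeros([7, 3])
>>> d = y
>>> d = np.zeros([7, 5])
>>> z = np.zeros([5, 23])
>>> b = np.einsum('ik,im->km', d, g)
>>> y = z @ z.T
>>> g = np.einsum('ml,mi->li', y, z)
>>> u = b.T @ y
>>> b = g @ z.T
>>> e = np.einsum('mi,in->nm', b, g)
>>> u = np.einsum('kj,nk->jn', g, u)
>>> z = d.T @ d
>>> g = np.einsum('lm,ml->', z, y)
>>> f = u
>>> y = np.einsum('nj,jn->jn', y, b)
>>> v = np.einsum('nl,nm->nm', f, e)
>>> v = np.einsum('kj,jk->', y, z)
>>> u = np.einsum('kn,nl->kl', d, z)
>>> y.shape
(5, 5)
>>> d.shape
(7, 5)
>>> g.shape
()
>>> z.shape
(5, 5)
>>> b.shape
(5, 5)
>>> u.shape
(7, 5)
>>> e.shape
(23, 5)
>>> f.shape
(23, 3)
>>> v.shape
()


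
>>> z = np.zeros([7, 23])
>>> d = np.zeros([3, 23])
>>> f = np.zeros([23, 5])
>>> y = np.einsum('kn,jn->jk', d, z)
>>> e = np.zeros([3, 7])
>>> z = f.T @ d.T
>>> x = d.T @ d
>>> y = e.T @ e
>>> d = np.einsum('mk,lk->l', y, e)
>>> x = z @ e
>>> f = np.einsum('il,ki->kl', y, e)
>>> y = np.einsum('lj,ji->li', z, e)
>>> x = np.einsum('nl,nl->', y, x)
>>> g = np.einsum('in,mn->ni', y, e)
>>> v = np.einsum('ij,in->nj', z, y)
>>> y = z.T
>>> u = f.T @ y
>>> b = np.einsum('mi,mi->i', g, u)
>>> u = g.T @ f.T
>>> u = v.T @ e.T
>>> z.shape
(5, 3)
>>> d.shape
(3,)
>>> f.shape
(3, 7)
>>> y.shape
(3, 5)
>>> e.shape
(3, 7)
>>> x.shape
()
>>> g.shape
(7, 5)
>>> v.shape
(7, 3)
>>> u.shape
(3, 3)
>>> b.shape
(5,)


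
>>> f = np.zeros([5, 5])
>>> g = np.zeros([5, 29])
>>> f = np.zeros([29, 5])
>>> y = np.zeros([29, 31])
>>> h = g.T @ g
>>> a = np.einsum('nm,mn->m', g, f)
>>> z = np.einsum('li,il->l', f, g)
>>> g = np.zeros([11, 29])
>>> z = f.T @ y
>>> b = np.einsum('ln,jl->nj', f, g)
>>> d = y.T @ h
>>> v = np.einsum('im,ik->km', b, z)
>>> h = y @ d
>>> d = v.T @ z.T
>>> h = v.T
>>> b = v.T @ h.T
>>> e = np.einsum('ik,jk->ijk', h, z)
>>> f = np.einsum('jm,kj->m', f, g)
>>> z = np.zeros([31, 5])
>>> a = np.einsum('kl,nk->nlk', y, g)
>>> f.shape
(5,)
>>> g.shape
(11, 29)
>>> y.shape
(29, 31)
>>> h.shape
(11, 31)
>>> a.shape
(11, 31, 29)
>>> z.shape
(31, 5)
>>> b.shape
(11, 11)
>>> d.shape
(11, 5)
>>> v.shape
(31, 11)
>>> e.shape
(11, 5, 31)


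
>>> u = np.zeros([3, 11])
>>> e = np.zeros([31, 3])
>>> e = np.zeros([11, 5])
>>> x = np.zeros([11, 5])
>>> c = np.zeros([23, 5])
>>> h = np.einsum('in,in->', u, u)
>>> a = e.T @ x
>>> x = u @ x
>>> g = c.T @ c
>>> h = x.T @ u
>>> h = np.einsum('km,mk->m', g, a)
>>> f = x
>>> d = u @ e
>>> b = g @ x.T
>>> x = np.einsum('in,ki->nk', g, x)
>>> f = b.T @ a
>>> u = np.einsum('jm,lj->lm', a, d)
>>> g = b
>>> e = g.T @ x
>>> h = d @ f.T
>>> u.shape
(3, 5)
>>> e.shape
(3, 3)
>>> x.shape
(5, 3)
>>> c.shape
(23, 5)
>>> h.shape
(3, 3)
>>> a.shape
(5, 5)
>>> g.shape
(5, 3)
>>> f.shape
(3, 5)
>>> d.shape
(3, 5)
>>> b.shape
(5, 3)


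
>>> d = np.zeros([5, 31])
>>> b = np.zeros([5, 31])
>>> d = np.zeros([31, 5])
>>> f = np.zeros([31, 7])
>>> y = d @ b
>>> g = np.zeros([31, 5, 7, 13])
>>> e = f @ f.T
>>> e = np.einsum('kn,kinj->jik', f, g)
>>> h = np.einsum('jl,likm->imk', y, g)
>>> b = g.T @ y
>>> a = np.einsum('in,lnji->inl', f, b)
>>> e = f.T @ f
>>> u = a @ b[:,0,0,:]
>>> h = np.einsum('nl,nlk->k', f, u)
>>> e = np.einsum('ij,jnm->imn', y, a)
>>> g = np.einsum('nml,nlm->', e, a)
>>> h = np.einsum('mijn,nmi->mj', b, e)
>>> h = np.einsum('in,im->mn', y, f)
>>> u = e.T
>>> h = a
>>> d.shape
(31, 5)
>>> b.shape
(13, 7, 5, 31)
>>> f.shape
(31, 7)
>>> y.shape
(31, 31)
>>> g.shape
()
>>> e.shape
(31, 13, 7)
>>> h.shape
(31, 7, 13)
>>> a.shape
(31, 7, 13)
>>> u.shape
(7, 13, 31)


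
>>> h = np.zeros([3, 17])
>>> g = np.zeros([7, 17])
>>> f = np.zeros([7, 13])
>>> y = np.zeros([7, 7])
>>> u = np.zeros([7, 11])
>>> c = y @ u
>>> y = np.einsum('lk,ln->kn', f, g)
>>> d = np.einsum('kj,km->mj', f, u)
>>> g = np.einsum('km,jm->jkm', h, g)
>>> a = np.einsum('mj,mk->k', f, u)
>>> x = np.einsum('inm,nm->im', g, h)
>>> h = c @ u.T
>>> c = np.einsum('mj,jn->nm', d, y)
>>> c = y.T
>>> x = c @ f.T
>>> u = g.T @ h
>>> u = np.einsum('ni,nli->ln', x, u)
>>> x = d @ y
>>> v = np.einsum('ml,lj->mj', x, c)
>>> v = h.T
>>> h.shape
(7, 7)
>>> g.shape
(7, 3, 17)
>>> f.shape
(7, 13)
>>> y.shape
(13, 17)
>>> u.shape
(3, 17)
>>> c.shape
(17, 13)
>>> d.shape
(11, 13)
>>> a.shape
(11,)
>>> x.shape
(11, 17)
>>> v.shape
(7, 7)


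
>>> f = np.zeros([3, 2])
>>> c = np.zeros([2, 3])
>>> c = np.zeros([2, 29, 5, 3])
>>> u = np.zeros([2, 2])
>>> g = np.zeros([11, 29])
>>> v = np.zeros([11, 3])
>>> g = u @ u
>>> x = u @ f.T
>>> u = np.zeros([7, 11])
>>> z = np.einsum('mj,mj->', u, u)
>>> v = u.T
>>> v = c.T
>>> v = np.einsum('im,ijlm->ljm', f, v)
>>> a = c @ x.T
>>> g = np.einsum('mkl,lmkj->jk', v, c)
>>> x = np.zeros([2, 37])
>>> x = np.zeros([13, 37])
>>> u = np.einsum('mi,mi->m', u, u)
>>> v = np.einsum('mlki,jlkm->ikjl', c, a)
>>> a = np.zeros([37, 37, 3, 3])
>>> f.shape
(3, 2)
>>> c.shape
(2, 29, 5, 3)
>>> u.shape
(7,)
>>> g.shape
(3, 5)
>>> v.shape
(3, 5, 2, 29)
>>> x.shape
(13, 37)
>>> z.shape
()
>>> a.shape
(37, 37, 3, 3)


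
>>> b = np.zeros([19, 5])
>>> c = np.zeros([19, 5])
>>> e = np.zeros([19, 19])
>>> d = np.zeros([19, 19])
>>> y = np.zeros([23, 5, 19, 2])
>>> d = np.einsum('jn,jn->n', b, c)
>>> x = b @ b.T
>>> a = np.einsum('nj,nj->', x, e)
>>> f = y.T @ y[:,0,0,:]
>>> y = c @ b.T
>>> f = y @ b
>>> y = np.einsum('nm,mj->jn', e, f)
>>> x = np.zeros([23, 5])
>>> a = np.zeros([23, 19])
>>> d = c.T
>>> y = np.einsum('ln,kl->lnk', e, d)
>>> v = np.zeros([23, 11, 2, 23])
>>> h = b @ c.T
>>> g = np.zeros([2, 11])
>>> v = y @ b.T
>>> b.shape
(19, 5)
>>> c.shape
(19, 5)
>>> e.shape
(19, 19)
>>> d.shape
(5, 19)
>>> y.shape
(19, 19, 5)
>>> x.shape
(23, 5)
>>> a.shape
(23, 19)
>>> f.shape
(19, 5)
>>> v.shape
(19, 19, 19)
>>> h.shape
(19, 19)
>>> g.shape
(2, 11)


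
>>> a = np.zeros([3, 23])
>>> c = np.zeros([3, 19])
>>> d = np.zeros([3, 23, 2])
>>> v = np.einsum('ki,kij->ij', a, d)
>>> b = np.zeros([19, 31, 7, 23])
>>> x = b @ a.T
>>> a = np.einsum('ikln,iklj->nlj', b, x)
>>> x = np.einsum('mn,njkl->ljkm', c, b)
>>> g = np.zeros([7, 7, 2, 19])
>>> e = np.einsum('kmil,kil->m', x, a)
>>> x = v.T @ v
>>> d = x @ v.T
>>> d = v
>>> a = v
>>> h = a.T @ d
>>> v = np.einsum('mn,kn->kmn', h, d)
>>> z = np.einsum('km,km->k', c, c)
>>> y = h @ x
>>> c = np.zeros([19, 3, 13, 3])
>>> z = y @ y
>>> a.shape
(23, 2)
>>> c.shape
(19, 3, 13, 3)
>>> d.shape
(23, 2)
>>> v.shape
(23, 2, 2)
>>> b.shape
(19, 31, 7, 23)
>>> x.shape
(2, 2)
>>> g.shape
(7, 7, 2, 19)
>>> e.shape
(31,)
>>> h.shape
(2, 2)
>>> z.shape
(2, 2)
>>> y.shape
(2, 2)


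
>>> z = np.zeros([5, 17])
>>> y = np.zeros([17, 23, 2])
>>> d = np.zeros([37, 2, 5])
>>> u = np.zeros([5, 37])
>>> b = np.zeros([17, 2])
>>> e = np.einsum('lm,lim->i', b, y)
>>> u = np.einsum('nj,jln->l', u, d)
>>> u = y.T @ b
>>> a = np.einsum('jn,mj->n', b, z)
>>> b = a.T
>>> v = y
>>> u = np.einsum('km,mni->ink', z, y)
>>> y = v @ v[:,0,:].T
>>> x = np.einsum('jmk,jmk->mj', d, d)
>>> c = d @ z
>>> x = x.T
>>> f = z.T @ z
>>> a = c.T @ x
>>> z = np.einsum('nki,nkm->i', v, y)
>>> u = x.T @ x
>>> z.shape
(2,)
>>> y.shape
(17, 23, 17)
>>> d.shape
(37, 2, 5)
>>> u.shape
(2, 2)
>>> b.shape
(2,)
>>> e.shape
(23,)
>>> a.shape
(17, 2, 2)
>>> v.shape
(17, 23, 2)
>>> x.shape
(37, 2)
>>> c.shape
(37, 2, 17)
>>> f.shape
(17, 17)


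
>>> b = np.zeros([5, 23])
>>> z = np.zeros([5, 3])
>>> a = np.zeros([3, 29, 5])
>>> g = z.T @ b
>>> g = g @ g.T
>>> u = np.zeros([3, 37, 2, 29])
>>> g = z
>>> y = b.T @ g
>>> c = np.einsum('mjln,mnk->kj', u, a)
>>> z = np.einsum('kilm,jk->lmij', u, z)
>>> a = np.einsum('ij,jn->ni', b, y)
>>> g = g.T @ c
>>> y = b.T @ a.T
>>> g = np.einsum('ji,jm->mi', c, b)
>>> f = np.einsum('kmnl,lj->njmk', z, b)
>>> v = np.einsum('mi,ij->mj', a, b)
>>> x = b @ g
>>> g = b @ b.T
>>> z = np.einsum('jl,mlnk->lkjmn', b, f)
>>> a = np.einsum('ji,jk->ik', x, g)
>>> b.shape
(5, 23)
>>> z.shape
(23, 2, 5, 37, 29)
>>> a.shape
(37, 5)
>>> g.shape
(5, 5)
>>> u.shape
(3, 37, 2, 29)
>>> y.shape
(23, 3)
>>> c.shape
(5, 37)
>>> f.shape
(37, 23, 29, 2)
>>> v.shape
(3, 23)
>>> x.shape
(5, 37)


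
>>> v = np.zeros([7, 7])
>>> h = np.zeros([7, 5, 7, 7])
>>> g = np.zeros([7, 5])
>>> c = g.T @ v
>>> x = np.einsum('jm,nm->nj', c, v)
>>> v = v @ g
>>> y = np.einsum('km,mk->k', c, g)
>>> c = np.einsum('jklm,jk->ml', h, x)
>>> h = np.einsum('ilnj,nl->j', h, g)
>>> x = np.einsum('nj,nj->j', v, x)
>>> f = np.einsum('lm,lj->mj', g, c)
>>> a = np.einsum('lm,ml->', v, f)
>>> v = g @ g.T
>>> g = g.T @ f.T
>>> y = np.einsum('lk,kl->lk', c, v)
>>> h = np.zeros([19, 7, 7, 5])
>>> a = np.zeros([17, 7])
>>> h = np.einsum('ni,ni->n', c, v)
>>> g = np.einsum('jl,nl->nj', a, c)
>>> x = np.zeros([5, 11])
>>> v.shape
(7, 7)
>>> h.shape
(7,)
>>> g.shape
(7, 17)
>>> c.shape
(7, 7)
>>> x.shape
(5, 11)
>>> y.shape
(7, 7)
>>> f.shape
(5, 7)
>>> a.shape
(17, 7)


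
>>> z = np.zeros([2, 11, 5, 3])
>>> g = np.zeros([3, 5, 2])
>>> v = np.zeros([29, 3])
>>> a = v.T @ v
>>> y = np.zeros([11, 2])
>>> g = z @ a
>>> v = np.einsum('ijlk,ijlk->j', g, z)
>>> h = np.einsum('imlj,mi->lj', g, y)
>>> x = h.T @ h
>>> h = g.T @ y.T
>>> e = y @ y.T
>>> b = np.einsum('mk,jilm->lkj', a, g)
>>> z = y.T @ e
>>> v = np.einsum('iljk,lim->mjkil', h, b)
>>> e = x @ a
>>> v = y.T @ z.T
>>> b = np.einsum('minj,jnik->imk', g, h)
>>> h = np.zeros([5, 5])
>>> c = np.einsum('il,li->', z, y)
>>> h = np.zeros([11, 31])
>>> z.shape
(2, 11)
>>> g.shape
(2, 11, 5, 3)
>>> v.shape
(2, 2)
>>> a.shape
(3, 3)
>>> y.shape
(11, 2)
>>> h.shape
(11, 31)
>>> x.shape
(3, 3)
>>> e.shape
(3, 3)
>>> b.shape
(11, 2, 11)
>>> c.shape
()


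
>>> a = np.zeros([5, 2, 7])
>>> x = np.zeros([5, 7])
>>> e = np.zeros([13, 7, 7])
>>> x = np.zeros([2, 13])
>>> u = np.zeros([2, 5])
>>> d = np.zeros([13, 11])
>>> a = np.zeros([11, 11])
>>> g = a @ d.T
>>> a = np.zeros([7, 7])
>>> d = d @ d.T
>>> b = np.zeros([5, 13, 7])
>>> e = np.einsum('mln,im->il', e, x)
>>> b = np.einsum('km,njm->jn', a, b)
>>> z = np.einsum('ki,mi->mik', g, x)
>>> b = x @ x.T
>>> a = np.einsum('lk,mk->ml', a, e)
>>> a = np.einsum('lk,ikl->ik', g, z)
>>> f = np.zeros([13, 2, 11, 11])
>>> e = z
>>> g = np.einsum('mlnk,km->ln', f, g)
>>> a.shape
(2, 13)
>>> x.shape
(2, 13)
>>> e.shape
(2, 13, 11)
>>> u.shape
(2, 5)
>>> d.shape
(13, 13)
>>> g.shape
(2, 11)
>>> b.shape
(2, 2)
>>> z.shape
(2, 13, 11)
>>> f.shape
(13, 2, 11, 11)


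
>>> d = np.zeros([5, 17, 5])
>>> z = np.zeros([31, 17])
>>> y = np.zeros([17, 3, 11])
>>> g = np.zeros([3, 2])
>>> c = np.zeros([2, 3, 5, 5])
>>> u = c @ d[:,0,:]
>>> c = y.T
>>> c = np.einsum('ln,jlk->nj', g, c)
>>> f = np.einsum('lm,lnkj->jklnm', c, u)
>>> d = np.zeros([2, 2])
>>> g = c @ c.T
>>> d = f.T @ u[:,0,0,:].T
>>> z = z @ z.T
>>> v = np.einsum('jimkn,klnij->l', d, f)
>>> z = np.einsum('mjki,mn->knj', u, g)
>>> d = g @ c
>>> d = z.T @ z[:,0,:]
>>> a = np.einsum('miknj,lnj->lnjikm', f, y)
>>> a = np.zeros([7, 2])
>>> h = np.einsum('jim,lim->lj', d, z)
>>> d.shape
(3, 2, 3)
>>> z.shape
(5, 2, 3)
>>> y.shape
(17, 3, 11)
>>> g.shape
(2, 2)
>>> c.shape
(2, 11)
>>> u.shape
(2, 3, 5, 5)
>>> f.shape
(5, 5, 2, 3, 11)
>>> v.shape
(5,)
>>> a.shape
(7, 2)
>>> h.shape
(5, 3)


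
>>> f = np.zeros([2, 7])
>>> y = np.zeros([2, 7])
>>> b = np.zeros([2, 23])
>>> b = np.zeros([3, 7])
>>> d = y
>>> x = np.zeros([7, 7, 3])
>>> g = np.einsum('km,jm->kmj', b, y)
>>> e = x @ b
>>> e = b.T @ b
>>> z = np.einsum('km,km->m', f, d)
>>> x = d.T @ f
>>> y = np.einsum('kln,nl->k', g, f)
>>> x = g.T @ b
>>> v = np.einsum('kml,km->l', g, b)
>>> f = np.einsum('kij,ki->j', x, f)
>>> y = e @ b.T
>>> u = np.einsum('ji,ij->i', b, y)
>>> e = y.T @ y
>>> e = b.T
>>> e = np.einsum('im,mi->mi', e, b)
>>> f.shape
(7,)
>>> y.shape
(7, 3)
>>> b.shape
(3, 7)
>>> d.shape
(2, 7)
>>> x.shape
(2, 7, 7)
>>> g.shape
(3, 7, 2)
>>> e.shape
(3, 7)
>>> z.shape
(7,)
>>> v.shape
(2,)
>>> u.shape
(7,)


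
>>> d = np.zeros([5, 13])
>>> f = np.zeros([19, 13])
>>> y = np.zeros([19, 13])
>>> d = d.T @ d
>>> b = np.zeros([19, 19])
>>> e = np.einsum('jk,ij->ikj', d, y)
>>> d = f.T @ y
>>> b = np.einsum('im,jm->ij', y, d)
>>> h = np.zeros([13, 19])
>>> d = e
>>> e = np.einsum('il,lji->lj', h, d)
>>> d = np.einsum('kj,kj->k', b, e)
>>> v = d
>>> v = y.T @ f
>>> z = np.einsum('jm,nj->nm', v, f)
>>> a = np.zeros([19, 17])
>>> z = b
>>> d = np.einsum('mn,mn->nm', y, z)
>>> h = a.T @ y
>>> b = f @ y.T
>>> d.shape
(13, 19)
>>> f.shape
(19, 13)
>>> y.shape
(19, 13)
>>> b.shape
(19, 19)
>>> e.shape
(19, 13)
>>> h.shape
(17, 13)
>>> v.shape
(13, 13)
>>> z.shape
(19, 13)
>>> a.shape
(19, 17)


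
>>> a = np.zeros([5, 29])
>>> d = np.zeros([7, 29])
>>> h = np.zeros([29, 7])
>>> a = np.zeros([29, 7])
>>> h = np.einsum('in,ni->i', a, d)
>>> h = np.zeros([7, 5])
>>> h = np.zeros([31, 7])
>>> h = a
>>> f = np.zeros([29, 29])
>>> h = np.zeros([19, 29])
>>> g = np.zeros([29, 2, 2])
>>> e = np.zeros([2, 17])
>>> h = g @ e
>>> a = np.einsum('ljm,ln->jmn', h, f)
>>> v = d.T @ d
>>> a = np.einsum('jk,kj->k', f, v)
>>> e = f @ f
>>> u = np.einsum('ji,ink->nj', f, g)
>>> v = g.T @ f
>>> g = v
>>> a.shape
(29,)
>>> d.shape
(7, 29)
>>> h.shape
(29, 2, 17)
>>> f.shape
(29, 29)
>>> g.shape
(2, 2, 29)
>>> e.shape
(29, 29)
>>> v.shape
(2, 2, 29)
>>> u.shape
(2, 29)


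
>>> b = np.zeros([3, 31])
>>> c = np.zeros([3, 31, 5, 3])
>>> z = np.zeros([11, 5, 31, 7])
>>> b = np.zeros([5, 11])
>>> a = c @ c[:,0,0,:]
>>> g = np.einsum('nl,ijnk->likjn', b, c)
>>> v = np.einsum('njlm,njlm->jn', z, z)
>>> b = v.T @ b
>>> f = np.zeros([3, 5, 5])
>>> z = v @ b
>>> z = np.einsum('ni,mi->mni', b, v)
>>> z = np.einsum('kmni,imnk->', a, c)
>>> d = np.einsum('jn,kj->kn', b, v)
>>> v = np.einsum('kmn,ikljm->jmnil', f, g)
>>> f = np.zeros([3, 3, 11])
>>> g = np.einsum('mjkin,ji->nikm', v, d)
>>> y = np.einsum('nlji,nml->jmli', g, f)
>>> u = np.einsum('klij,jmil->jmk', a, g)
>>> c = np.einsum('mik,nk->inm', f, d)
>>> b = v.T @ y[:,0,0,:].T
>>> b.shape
(3, 11, 5, 5, 5)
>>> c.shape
(3, 5, 3)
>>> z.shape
()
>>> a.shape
(3, 31, 5, 3)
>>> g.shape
(3, 11, 5, 31)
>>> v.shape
(31, 5, 5, 11, 3)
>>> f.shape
(3, 3, 11)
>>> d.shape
(5, 11)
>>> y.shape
(5, 3, 11, 31)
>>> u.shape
(3, 11, 3)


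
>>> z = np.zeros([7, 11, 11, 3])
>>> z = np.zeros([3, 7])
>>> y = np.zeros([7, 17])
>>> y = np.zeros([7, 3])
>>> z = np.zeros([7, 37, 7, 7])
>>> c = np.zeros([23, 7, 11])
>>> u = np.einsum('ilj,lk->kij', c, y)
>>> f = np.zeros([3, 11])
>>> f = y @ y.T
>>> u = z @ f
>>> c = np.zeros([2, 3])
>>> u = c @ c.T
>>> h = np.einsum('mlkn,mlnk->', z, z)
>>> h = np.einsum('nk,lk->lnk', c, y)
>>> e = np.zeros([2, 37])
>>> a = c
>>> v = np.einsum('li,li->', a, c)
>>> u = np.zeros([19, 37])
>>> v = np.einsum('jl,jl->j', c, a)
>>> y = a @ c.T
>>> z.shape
(7, 37, 7, 7)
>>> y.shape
(2, 2)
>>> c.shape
(2, 3)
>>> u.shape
(19, 37)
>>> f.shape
(7, 7)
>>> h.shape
(7, 2, 3)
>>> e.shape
(2, 37)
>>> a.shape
(2, 3)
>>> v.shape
(2,)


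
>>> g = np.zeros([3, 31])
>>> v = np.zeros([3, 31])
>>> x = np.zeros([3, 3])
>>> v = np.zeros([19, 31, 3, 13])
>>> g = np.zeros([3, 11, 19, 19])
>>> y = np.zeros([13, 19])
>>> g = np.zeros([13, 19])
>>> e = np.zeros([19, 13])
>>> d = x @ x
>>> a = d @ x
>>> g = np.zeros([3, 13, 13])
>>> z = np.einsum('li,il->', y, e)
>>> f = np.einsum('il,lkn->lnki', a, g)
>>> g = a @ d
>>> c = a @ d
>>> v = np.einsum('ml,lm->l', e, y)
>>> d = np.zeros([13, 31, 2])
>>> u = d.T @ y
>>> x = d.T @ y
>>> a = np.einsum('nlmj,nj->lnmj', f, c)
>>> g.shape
(3, 3)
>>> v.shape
(13,)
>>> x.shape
(2, 31, 19)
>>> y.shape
(13, 19)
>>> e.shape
(19, 13)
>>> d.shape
(13, 31, 2)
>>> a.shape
(13, 3, 13, 3)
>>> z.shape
()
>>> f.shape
(3, 13, 13, 3)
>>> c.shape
(3, 3)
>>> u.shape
(2, 31, 19)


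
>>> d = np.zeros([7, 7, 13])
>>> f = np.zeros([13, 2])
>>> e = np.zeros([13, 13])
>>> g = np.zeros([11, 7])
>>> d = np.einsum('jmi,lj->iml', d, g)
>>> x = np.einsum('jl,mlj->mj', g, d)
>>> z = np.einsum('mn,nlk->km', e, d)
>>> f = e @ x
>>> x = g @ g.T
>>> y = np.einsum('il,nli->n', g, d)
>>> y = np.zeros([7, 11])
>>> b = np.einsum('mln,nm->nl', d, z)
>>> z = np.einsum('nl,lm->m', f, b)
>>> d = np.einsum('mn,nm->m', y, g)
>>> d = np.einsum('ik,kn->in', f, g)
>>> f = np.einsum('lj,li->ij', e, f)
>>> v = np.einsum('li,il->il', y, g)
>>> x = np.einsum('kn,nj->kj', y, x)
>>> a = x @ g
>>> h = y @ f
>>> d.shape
(13, 7)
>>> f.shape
(11, 13)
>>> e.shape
(13, 13)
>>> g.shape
(11, 7)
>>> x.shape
(7, 11)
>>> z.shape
(7,)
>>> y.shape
(7, 11)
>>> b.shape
(11, 7)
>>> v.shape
(11, 7)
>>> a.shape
(7, 7)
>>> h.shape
(7, 13)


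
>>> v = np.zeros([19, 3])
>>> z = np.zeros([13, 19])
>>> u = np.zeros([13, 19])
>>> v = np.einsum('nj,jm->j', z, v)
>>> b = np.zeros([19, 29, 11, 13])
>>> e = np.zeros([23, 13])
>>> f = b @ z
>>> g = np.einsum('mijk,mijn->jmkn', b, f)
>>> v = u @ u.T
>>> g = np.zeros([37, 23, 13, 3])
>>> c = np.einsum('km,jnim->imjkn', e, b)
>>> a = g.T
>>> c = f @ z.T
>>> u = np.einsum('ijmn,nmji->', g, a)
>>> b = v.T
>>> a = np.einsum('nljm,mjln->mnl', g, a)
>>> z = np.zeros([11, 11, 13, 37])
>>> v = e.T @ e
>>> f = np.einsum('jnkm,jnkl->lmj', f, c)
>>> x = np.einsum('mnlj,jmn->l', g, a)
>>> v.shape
(13, 13)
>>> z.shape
(11, 11, 13, 37)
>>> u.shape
()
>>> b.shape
(13, 13)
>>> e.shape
(23, 13)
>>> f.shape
(13, 19, 19)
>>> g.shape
(37, 23, 13, 3)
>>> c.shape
(19, 29, 11, 13)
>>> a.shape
(3, 37, 23)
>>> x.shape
(13,)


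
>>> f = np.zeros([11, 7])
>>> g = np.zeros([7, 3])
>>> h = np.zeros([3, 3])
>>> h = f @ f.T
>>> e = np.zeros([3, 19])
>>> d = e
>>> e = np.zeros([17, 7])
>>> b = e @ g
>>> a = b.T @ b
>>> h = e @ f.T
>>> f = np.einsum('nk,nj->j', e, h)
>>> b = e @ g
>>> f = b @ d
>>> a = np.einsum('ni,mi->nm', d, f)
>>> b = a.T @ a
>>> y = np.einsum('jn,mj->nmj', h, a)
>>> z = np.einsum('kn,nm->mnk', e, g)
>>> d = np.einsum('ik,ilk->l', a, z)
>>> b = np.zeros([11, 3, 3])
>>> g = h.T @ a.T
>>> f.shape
(17, 19)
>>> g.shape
(11, 3)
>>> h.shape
(17, 11)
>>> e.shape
(17, 7)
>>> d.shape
(7,)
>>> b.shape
(11, 3, 3)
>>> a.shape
(3, 17)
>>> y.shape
(11, 3, 17)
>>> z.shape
(3, 7, 17)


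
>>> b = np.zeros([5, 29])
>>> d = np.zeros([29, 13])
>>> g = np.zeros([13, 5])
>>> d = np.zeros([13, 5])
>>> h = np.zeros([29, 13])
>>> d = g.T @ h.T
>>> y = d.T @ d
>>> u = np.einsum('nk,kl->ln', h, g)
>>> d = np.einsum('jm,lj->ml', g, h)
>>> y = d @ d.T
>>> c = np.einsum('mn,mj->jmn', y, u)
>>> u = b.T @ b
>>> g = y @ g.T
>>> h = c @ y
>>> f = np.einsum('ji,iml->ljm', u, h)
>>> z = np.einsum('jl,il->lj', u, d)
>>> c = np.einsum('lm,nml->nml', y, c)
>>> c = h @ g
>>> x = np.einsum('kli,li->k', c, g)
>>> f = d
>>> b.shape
(5, 29)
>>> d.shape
(5, 29)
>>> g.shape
(5, 13)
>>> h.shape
(29, 5, 5)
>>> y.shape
(5, 5)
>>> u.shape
(29, 29)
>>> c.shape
(29, 5, 13)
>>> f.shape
(5, 29)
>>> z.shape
(29, 29)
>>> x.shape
(29,)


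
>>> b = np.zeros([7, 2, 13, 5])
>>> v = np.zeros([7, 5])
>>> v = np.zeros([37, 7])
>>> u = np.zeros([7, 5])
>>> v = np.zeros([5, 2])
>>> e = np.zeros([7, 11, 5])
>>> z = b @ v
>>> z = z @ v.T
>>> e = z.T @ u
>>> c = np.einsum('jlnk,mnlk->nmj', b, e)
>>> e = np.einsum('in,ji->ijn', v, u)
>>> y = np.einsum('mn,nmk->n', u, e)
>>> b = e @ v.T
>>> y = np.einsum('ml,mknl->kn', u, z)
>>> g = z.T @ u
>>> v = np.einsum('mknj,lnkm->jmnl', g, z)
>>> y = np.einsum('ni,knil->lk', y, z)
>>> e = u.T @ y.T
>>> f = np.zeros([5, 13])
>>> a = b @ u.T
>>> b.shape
(5, 7, 5)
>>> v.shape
(5, 5, 2, 7)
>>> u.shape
(7, 5)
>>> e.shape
(5, 5)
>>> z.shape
(7, 2, 13, 5)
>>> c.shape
(13, 5, 7)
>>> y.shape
(5, 7)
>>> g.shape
(5, 13, 2, 5)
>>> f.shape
(5, 13)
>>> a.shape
(5, 7, 7)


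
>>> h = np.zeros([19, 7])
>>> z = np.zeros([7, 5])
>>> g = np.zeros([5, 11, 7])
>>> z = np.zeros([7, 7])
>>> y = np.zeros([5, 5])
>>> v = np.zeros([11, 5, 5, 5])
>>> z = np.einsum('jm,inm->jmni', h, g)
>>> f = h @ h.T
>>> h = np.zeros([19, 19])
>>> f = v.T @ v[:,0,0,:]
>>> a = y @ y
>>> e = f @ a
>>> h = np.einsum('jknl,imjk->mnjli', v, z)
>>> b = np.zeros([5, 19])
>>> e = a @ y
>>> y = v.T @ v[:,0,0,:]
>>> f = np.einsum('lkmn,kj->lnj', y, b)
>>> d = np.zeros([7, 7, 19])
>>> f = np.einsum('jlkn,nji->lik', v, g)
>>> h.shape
(7, 5, 11, 5, 19)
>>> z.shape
(19, 7, 11, 5)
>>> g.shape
(5, 11, 7)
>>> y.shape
(5, 5, 5, 5)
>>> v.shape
(11, 5, 5, 5)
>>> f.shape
(5, 7, 5)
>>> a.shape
(5, 5)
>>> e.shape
(5, 5)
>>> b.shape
(5, 19)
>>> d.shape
(7, 7, 19)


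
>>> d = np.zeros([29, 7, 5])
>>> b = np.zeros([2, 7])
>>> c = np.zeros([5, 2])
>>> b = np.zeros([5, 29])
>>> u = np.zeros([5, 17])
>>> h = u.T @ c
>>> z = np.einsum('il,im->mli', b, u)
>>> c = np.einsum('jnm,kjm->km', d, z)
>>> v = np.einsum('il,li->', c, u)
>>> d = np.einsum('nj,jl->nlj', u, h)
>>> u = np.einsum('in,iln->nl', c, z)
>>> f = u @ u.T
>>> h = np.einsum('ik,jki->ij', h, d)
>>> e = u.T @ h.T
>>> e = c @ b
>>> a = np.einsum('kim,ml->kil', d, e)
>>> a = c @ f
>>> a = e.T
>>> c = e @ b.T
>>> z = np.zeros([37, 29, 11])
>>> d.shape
(5, 2, 17)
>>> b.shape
(5, 29)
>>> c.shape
(17, 5)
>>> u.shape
(5, 29)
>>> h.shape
(17, 5)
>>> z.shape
(37, 29, 11)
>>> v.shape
()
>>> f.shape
(5, 5)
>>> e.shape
(17, 29)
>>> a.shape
(29, 17)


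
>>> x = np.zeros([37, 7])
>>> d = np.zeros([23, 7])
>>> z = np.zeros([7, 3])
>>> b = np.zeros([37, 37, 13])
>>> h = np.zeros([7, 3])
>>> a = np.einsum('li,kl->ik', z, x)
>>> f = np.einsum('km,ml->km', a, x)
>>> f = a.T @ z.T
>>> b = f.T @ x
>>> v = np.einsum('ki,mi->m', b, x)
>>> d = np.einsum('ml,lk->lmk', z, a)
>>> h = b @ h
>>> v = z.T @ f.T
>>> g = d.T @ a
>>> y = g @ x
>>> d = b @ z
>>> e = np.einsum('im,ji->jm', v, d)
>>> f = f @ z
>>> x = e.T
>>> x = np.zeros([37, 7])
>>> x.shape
(37, 7)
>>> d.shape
(7, 3)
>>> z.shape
(7, 3)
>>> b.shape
(7, 7)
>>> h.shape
(7, 3)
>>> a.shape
(3, 37)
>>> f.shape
(37, 3)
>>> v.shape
(3, 37)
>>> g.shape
(37, 7, 37)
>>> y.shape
(37, 7, 7)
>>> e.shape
(7, 37)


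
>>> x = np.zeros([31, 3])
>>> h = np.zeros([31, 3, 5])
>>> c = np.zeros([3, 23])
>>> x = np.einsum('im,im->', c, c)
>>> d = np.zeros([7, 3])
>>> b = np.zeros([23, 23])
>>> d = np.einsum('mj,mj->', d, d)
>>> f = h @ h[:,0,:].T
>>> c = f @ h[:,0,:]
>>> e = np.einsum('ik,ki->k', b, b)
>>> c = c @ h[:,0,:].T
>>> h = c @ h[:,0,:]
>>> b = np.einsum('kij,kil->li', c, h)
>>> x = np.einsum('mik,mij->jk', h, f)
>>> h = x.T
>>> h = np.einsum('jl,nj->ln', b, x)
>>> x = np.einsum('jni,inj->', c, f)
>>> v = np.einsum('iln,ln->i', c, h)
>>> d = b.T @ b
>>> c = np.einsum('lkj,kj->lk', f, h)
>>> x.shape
()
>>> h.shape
(3, 31)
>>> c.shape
(31, 3)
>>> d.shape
(3, 3)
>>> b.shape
(5, 3)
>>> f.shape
(31, 3, 31)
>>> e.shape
(23,)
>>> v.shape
(31,)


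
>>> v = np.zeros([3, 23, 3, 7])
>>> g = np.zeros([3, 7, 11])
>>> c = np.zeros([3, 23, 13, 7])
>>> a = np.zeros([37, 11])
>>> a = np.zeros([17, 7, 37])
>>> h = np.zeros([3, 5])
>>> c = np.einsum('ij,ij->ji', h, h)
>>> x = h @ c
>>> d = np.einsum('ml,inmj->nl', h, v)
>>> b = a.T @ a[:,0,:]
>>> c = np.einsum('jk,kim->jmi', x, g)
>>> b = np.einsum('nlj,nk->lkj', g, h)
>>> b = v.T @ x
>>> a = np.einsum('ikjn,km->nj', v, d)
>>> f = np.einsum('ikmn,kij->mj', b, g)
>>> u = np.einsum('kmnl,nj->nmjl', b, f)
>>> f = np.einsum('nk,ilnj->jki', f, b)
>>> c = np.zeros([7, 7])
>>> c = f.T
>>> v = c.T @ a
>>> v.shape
(3, 11, 3)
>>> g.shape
(3, 7, 11)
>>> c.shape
(7, 11, 3)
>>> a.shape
(7, 3)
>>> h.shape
(3, 5)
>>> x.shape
(3, 3)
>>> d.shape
(23, 5)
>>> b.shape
(7, 3, 23, 3)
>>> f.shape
(3, 11, 7)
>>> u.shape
(23, 3, 11, 3)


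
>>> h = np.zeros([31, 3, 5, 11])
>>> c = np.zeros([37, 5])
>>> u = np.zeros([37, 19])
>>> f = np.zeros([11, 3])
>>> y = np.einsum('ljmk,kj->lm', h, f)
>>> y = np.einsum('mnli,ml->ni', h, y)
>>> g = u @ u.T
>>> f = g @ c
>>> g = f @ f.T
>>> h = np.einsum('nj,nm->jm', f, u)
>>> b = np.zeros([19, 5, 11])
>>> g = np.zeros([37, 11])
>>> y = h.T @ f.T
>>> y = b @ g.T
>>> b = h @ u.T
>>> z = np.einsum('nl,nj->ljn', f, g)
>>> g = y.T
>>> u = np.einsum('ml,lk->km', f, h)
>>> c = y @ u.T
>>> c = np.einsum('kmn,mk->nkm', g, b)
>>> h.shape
(5, 19)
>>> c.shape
(19, 37, 5)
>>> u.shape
(19, 37)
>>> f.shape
(37, 5)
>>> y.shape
(19, 5, 37)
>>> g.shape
(37, 5, 19)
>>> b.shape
(5, 37)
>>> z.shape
(5, 11, 37)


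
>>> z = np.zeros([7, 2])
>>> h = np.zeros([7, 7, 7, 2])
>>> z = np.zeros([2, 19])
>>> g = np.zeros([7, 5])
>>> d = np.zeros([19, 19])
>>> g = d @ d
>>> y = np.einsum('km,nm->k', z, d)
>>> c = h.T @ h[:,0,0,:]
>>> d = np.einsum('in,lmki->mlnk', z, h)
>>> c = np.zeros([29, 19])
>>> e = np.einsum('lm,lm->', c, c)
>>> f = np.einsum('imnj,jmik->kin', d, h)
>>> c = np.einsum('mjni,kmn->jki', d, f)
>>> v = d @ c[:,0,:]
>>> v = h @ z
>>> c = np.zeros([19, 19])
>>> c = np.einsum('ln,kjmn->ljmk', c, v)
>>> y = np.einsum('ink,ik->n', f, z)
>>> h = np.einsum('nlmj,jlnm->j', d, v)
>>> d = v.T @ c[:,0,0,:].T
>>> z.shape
(2, 19)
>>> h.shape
(7,)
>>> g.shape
(19, 19)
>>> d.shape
(19, 7, 7, 19)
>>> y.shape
(7,)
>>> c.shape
(19, 7, 7, 7)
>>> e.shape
()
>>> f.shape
(2, 7, 19)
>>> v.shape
(7, 7, 7, 19)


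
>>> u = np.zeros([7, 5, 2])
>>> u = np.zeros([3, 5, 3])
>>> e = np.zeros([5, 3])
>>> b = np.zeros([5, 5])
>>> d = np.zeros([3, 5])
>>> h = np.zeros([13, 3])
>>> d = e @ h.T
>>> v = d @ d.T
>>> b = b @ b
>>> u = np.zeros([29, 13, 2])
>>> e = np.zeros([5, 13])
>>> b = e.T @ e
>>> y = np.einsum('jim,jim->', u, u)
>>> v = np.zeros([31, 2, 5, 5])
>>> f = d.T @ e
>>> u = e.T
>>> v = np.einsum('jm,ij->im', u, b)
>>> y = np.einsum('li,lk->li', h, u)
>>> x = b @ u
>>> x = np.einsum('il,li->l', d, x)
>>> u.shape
(13, 5)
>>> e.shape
(5, 13)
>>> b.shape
(13, 13)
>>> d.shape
(5, 13)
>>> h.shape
(13, 3)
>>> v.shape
(13, 5)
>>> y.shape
(13, 3)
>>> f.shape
(13, 13)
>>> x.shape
(13,)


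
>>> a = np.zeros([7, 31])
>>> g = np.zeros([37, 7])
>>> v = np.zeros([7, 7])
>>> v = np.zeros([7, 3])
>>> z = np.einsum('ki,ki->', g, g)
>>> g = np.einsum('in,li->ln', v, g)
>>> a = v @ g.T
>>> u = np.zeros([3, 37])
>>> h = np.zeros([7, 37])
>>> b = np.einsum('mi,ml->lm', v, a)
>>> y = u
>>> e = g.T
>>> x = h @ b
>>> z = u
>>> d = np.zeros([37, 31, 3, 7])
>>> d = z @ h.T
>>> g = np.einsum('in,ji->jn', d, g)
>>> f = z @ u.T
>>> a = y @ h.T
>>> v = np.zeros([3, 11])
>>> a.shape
(3, 7)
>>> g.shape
(37, 7)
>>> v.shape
(3, 11)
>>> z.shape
(3, 37)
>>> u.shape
(3, 37)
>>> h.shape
(7, 37)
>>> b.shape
(37, 7)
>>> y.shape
(3, 37)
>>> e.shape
(3, 37)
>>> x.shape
(7, 7)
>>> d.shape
(3, 7)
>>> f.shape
(3, 3)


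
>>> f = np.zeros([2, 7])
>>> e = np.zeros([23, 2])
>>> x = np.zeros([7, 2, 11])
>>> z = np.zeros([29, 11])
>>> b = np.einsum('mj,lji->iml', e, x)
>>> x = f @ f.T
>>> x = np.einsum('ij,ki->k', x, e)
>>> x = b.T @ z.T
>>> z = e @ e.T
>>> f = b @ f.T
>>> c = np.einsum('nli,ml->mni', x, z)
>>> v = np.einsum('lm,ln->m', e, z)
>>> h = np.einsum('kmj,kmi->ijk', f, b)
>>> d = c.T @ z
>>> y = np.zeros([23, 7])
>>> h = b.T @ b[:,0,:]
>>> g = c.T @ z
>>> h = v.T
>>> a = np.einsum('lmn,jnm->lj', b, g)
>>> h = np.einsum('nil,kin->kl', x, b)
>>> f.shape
(11, 23, 2)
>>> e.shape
(23, 2)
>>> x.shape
(7, 23, 29)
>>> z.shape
(23, 23)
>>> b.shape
(11, 23, 7)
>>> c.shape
(23, 7, 29)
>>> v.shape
(2,)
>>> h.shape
(11, 29)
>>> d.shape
(29, 7, 23)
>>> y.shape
(23, 7)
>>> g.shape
(29, 7, 23)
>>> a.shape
(11, 29)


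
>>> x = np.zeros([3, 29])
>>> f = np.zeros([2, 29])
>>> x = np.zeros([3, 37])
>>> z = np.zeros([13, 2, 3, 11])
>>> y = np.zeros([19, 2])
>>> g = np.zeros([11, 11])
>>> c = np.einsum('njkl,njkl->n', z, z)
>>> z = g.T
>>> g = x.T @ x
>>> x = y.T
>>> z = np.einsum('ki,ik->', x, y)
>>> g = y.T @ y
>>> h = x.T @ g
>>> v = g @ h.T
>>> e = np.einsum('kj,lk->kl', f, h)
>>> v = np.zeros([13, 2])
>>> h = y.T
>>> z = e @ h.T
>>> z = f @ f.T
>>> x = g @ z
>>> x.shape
(2, 2)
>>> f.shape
(2, 29)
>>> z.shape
(2, 2)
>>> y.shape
(19, 2)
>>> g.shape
(2, 2)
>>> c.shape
(13,)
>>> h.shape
(2, 19)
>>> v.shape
(13, 2)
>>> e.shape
(2, 19)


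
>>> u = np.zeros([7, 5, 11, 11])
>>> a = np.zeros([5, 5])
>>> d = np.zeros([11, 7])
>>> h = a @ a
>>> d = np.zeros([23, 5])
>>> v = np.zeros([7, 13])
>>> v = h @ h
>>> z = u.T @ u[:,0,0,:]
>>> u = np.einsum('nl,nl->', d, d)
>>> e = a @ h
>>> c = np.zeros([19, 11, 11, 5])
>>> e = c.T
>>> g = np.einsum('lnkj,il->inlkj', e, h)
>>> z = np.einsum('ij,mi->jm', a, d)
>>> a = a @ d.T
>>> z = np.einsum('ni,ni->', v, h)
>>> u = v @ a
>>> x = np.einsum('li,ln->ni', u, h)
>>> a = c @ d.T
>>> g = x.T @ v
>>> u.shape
(5, 23)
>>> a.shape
(19, 11, 11, 23)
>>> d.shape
(23, 5)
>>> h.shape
(5, 5)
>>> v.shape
(5, 5)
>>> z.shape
()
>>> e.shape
(5, 11, 11, 19)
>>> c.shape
(19, 11, 11, 5)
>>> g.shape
(23, 5)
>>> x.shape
(5, 23)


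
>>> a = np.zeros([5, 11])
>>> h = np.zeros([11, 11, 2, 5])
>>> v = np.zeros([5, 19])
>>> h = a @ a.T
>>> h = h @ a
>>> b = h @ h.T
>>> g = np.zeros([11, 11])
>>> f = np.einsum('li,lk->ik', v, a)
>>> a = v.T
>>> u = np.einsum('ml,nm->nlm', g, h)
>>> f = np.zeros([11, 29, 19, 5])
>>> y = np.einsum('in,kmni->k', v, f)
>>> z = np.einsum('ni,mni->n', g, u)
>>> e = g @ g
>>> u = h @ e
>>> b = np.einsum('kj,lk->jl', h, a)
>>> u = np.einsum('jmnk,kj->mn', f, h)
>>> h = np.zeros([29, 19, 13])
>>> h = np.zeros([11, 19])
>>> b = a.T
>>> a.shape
(19, 5)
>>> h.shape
(11, 19)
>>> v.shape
(5, 19)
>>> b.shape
(5, 19)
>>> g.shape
(11, 11)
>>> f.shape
(11, 29, 19, 5)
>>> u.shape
(29, 19)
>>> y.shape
(11,)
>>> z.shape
(11,)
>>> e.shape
(11, 11)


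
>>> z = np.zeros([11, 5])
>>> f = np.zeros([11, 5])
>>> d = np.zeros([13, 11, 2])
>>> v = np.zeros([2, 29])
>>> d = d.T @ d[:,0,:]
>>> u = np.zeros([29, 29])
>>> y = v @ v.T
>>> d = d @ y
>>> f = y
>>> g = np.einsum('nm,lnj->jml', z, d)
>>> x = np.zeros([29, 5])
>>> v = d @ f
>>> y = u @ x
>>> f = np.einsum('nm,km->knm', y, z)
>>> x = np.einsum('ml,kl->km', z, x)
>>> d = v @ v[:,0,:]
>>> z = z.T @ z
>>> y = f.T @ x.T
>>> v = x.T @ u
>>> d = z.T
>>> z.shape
(5, 5)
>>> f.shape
(11, 29, 5)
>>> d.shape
(5, 5)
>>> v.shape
(11, 29)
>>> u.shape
(29, 29)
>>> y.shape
(5, 29, 29)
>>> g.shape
(2, 5, 2)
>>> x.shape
(29, 11)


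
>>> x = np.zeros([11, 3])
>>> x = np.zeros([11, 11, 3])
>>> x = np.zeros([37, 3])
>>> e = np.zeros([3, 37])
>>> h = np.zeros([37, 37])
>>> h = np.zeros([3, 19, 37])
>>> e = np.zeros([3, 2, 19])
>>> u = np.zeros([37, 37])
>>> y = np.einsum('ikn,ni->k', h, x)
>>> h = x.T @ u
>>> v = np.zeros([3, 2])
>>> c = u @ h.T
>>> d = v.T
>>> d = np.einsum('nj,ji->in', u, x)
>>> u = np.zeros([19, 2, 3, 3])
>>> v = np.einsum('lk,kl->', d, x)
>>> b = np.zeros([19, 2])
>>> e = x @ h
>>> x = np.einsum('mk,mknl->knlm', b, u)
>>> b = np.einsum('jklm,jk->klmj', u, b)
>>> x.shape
(2, 3, 3, 19)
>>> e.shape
(37, 37)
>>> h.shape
(3, 37)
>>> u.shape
(19, 2, 3, 3)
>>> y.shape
(19,)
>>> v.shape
()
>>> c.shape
(37, 3)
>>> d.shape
(3, 37)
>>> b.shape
(2, 3, 3, 19)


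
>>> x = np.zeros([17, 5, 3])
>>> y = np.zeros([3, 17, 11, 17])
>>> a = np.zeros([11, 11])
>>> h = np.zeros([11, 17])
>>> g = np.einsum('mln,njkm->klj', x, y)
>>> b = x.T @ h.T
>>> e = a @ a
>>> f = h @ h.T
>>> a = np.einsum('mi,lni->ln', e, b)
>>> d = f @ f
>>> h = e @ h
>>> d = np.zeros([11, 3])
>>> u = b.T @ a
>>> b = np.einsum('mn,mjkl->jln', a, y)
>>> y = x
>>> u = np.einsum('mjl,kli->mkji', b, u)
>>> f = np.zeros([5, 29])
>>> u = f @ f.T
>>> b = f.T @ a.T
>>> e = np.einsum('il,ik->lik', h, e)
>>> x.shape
(17, 5, 3)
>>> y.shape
(17, 5, 3)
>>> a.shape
(3, 5)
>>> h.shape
(11, 17)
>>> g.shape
(11, 5, 17)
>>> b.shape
(29, 3)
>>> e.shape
(17, 11, 11)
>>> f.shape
(5, 29)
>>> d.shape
(11, 3)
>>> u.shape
(5, 5)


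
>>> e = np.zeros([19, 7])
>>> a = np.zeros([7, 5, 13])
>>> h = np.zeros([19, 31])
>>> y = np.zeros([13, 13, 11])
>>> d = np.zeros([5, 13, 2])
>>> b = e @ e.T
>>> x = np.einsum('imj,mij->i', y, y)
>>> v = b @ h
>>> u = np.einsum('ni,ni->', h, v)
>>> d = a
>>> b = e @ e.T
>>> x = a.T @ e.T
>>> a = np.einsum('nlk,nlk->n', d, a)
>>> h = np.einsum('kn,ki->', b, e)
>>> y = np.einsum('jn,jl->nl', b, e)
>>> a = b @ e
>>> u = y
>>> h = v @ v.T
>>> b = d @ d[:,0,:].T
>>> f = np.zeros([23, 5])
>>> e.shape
(19, 7)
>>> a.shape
(19, 7)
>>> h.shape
(19, 19)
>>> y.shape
(19, 7)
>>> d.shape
(7, 5, 13)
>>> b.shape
(7, 5, 7)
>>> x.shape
(13, 5, 19)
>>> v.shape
(19, 31)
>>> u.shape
(19, 7)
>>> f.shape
(23, 5)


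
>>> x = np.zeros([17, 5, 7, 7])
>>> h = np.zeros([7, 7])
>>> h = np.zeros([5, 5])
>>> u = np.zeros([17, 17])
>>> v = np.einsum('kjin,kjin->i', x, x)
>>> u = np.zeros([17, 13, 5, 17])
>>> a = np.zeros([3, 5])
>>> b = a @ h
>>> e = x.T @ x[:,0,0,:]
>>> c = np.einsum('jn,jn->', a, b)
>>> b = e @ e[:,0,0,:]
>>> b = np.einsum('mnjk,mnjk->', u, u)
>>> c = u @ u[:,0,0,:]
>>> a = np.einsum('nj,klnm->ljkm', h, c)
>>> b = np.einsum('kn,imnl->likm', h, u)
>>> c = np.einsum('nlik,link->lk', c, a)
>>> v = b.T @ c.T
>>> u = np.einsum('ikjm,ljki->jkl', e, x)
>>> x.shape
(17, 5, 7, 7)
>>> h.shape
(5, 5)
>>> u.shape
(5, 7, 17)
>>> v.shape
(13, 5, 17, 13)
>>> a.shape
(13, 5, 17, 17)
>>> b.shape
(17, 17, 5, 13)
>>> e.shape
(7, 7, 5, 7)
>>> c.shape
(13, 17)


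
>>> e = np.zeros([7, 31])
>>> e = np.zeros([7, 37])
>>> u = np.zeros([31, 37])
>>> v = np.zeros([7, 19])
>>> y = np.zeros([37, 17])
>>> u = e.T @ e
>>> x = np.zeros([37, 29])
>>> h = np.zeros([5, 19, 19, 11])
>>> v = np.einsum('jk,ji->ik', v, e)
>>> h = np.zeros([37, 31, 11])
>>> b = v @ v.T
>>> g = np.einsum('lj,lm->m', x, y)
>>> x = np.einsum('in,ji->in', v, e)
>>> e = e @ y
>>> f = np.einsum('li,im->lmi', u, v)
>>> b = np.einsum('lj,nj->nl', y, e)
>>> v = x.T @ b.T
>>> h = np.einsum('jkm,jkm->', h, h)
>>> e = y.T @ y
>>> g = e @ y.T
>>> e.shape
(17, 17)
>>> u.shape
(37, 37)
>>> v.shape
(19, 7)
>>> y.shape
(37, 17)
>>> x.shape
(37, 19)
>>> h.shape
()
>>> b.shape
(7, 37)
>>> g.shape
(17, 37)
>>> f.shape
(37, 19, 37)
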